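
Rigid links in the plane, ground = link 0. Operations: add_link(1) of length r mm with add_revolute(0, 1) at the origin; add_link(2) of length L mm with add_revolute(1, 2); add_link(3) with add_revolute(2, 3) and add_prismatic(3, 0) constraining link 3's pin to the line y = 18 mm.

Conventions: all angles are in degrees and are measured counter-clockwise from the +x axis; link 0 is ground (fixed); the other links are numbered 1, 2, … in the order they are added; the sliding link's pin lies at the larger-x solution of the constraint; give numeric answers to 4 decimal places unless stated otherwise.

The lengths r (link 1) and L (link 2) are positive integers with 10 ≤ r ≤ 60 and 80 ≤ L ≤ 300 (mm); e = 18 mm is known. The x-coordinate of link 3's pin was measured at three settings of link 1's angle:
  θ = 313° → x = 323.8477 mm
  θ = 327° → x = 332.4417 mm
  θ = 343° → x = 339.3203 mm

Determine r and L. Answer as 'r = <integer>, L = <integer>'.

constraint per measurement: (x − r cos θ)² + (r sin θ − e)² = L²
subtracting the θ₁ and θ₂ equations cancels the r² and L² terms:
r = (x₁² − x₂²) / (2[(x₁cos θ₁ + e sin θ₁) − (x₂cos θ₂ + e sin θ₂)]) = 45.9997 → r = 46
L² = (x₁ − r cos θ₁)² + (r sin θ₁ − e)² = 88209.0033 → L = 297.0000 → L = 297
check at θ₃=343°: x = 339.3203 (printed 339.3203) ✓

r = 46, L = 297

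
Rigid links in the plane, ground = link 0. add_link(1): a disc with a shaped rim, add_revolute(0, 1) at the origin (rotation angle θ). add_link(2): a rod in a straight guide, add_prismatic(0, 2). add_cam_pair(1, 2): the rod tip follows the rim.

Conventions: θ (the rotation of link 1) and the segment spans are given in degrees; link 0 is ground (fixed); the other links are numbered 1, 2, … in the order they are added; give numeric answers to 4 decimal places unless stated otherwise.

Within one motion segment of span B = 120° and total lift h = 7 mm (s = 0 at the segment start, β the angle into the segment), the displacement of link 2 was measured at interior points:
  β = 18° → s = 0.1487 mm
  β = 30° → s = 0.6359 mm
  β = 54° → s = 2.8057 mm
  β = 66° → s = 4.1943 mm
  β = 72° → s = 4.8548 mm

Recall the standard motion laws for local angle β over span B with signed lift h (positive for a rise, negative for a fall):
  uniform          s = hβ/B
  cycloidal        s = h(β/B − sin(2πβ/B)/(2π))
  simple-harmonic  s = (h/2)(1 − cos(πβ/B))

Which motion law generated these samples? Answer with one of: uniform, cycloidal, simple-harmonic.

candidates at β/B = r: uniform s = h·r (linear in β); cycloidal s = h·(r − sin(2πr)/(2π)); simple-harmonic s = (h/2)(1 − cos(πr))
β=18°: printed 0.1487 | uniform 1.0500, cycloidal 0.1487, simple-harmonic 0.3815
β=30°: printed 0.6359 | uniform 1.7500, cycloidal 0.6359, simple-harmonic 1.0251
β=54°: printed 2.8057 | uniform 3.1500, cycloidal 2.8057, simple-harmonic 2.9525
β=66°: printed 4.1943 | uniform 3.8500, cycloidal 4.1943, simple-harmonic 4.0475
β=72°: printed 4.8548 | uniform 4.2000, cycloidal 4.8548, simple-harmonic 4.5816
only one law matches every sample → cycloidal

cycloidal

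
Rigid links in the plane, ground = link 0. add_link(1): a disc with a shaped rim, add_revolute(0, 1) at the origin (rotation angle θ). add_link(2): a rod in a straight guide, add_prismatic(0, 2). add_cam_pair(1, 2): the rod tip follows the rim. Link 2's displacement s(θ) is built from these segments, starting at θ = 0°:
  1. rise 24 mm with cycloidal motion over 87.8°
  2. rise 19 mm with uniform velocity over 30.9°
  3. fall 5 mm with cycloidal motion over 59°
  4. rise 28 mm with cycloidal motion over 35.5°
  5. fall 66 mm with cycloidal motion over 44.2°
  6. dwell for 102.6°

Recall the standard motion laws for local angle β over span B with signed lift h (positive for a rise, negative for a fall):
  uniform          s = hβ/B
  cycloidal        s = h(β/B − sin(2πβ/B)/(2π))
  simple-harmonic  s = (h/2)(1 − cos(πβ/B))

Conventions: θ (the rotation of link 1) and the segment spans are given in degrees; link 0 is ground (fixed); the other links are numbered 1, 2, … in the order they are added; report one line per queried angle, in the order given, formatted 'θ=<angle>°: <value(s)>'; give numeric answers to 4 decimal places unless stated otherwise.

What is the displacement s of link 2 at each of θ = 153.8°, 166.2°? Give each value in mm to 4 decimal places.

segment 1 (0° to 87.8°, cycloidal, h = 24) is passed completely: s = 0.0000 + (24) = 24.0000
segment 2 (87.8° to 118.7°, uniform, h = 19) is passed completely: s = 24.0000 + (19) = 43.0000
θ = 153.8° falls in segment 3 (118.7° to 177.7°, cycloidal, h = -5): β = 153.8 − 118.7 = 35.1°, B = 59°; Δs = -5·(0.5949 − sin(2π·0.5949)/(2π)) = -3.4215; s = 43.0000 − 3.4215 = 39.5785
θ = 166.2° falls in segment 3 (118.7° to 177.7°, cycloidal, h = -5): β = 166.2 − 118.7 = 47.5°, B = 59°; Δs = -5·(0.8051 − sin(2π·0.8051)/(2π)) = -4.7740; s = 43.0000 − 4.7740 = 38.2260

θ=153.8°: 39.5785
θ=166.2°: 38.2260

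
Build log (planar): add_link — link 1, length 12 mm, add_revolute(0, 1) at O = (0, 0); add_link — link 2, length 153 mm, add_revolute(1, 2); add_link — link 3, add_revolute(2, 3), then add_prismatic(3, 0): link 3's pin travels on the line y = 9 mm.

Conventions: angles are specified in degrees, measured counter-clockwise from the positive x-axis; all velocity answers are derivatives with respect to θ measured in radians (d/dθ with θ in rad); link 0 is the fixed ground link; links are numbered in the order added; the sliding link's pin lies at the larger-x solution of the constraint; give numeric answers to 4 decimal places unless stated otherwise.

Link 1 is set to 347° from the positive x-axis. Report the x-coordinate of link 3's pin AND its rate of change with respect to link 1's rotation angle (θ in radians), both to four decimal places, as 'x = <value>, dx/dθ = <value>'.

geometry: r = 12 mm, L = 153 mm, e = 9 mm
crank pin P = (r cos θ, r sin θ) = (11.692441, -2.699413)
h = r sin θ − e = -2.699413 − 9 = -11.699413
x = r cos θ + √(L² − h²) = 11.692441 + 152.552036 = 164.244477
dx/dθ = −r sin θ − h·r cos θ/√(L² − h²) (θ in radians; h = -11.699413) = 3.596121

x = 164.2445, dx/dθ = 3.5961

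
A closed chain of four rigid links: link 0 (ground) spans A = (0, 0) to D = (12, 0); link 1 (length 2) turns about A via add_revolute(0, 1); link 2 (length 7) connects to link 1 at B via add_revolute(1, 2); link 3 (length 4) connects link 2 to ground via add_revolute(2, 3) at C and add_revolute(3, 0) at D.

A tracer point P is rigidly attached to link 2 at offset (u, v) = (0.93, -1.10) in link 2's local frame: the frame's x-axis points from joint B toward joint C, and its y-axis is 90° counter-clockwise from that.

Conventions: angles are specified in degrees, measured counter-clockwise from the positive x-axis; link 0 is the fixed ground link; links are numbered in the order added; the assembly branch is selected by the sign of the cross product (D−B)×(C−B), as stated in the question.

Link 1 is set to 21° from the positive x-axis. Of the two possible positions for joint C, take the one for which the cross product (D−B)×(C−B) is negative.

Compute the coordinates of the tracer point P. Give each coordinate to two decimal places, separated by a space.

A=(0,0), D=(12.00,0)
B = A + 2.00·(cos21°, sin21°) = (1.8672, 0.7167)
|BD| = 10.1582
circle(B,7.00) ∩ circle(D,4.00): a=6.7034, h=2.0161
  candidates: C₊=(8.6961,2.2548) cross=20.480; C₋=(8.4116,-1.7673) cross=-20.480
  branch - wants cross < 0 → take C=(8.4116,-1.7673) (cross=-20.480)
ex = (C−B)/|BC| = (0.9349,-0.3549); ey = (0.3549,0.9349)
P = B + 0.93·ex + -1.10·ey = (2.3463,-0.6417)

2.35 -0.64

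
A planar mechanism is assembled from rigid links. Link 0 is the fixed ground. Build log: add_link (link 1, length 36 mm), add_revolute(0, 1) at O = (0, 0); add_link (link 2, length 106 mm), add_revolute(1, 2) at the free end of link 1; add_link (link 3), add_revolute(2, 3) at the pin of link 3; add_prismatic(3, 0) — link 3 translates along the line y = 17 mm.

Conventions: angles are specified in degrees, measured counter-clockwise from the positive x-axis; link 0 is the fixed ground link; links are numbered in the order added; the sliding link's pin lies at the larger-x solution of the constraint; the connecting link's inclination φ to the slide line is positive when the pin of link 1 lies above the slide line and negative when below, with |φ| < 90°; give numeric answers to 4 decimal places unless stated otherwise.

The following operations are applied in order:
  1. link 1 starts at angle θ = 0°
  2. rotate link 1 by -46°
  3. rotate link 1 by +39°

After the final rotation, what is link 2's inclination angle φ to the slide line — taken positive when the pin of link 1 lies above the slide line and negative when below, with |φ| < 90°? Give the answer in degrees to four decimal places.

geometry: r = 36 mm, L = 106 mm, e = 17 mm; θ starts at 0°
rotate link 1 by -46°: θ ← 0° -46° = -46°
rotate link 1 by +39°: θ ← -46° +39° = -7°
h = r sin θ − e = -4.387296 − 17 = -21.387296
sin φ = h / L = -21.387296 / 106 = -0.20176695
φ = arcsin(-0.20176695) = -11.640304°

-11.6403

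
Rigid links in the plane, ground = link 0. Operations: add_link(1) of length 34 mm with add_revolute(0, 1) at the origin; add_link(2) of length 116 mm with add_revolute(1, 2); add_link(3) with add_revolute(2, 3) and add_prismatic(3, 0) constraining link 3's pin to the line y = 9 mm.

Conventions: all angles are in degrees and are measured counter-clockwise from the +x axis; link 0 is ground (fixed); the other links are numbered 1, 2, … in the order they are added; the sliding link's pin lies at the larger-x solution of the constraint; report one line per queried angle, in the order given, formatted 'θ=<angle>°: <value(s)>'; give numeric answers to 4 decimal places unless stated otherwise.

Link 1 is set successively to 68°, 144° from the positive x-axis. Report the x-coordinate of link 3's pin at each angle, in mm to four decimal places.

geometry: r = 34 mm, L = 116 mm, e = 9 mm
θ=68°: crank pin P = (r cos θ, r sin θ) = (12.736624, 31.524251)
θ=68°: h = r sin θ − e = 31.524251 − 9 = 22.524251
θ=68°: x = r cos θ + √(L² − h²) = 12.736624 + 113.792171 = 126.528795
θ=144°: crank pin P = (r cos θ, r sin θ) = (-27.506578, 19.984699)
θ=144°: h = r sin θ − e = 19.984699 − 9 = 10.984699
θ=144°: x = r cos θ + √(L² − h²) = -27.506578 + 115.478727 = 87.972149

θ=68°: 126.5288
θ=144°: 87.9721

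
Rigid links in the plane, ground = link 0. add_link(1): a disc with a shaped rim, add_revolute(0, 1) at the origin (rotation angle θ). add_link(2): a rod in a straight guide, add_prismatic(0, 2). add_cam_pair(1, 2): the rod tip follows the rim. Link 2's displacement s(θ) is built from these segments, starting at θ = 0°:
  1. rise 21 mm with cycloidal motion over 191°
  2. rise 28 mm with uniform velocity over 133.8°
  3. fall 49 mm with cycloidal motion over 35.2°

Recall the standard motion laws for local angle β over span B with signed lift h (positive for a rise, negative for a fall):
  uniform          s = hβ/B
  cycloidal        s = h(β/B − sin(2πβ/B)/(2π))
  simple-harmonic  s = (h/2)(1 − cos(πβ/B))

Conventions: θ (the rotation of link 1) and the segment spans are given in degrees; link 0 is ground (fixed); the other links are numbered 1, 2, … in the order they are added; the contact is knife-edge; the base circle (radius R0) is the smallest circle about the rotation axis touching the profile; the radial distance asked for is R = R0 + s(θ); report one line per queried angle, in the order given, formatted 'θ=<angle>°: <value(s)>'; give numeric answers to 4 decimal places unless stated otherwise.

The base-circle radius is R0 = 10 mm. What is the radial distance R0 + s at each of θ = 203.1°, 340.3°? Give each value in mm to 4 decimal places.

segment 1 (0° to 191°, cycloidal, h = 21) is passed completely: s = 0.0000 + (21) = 21.0000
θ = 203.1° falls in segment 2 (191° to 324.8°, uniform, h = 28): β = 203.1 − 191 = 12.1°, B = 133.8°; Δs = 28·12.1/133.8 = 2.5321; s = 21.0000 + 2.5321 = 23.5321
segment 2 (191° to 324.8°, uniform, h = 28) is passed completely: s = 21.0000 + (28) = 49.0000
θ = 340.3° falls in segment 3 (324.8° to 360°, cycloidal, h = -49): β = 340.3 − 324.8 = 15.5°, B = 35.2°; Δs = -49·(0.4403 − sin(2π·0.4403)/(2π)) = -18.7214; s = 49.0000 − 18.7214 = 30.2786
θ=203.1°: R = R0 + s = 10 + 23.5321 = 33.5321
θ=340.3°: R = R0 + s = 10 + 30.2786 = 40.2786

θ=203.1°: 33.5321
θ=340.3°: 40.2786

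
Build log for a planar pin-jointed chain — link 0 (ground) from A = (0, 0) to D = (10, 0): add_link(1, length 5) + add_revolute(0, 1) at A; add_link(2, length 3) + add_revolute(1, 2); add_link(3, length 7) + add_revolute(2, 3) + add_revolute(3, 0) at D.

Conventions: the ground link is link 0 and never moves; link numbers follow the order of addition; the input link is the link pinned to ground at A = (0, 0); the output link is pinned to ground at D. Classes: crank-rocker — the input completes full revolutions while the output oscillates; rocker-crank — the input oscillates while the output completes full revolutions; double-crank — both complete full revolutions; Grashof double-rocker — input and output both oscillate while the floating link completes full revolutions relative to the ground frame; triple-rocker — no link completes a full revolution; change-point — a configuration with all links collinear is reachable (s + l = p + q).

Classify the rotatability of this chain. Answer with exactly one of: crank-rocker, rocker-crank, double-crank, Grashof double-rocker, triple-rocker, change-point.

lengths: ground=10, input=5, coupler=3, output=7
sorted: s=3 (shortest), l=10 (longest), p+q=12
s + l = 13 vs p + q = 12
s + l > p + q → non-Grashof → no link fully rotates → triple-rocker

triple-rocker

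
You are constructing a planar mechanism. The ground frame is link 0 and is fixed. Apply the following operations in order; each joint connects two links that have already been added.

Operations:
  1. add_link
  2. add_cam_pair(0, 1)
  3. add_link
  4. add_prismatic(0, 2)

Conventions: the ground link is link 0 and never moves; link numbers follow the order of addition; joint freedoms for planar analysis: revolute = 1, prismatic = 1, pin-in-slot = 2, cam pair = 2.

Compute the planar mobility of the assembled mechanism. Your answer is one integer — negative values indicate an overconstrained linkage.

L=1 J1=0 J2=0
add link → L=2 J1=0 J2=0
C@0,1 dof=2 J2 → L=2 J1=0 J2=1
add link → L=3 J1=0 J2=1
P@0,2 dof=1 J1 → L=3 J1=1 J2=1
M=3(L−1)−2J1−J2=3·2−2·1−1=3

M = 3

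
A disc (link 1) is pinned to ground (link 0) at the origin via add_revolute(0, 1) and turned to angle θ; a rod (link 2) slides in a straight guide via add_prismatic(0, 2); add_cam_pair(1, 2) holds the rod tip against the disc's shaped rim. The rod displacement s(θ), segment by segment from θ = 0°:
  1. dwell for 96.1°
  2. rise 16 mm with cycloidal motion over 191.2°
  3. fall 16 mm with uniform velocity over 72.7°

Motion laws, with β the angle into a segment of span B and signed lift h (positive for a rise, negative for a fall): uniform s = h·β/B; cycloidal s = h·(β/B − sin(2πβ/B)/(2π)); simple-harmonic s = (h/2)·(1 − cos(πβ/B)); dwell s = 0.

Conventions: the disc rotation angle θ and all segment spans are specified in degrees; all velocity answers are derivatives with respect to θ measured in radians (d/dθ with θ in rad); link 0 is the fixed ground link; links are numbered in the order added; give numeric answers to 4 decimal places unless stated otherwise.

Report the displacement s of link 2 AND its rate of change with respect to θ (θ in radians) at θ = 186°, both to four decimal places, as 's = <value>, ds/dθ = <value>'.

segment 1 (0° to 96.1°, dwell): s unchanged at 0.0000
θ = 186° falls in segment 2 (96.1° to 287.3°, cycloidal, h = 16): β = 186 − 96.1 = 89.9°, B = 191.2°; Δs = 16·(0.4702 − sin(2π·0.4702)/(2π)) = 7.0488; s = 0.0000 + 7.0488 = 7.0488
velocity in seg [96.1°–287.3°] (cycloidal), θ in radians: β = 89.9° = 1.5691 rad, B = 191.2° = 3.3371 rad; ds/dθ = (h/B)(1 − cos(2πβ/B)) = (16/3.3371)(1 − cos(2π·0.4702)) = 9.505385 mm/rad

s = 7.0488, ds/dθ = 9.5054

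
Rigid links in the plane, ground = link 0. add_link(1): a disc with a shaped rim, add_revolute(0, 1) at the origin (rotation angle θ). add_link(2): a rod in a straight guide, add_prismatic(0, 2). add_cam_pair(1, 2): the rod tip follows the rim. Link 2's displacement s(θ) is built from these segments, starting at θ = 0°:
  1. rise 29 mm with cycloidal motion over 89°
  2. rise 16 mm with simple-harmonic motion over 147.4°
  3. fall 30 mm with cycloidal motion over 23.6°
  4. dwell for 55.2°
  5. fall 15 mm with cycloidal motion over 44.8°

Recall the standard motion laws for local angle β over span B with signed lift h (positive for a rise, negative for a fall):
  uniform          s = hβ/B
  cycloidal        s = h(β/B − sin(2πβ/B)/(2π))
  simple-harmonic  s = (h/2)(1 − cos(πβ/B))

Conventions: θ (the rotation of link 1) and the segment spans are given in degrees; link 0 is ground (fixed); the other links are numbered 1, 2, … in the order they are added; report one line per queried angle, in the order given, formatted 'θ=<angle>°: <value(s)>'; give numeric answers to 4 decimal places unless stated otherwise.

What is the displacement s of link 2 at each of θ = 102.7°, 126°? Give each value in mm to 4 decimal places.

segment 1 (0° to 89°, cycloidal, h = 29) is passed completely: s = 0.0000 + (29) = 29.0000
θ = 102.7° falls in segment 2 (89° to 236.4°, simple-harmonic, h = 16): β = 102.7 − 89 = 13.7°, B = 147.4°; Δs = 16/2·(1 − cos(π·0.0929)) = 0.3386; s = 29.0000 + 0.3386 = 29.3386
θ = 126° falls in segment 2 (89° to 236.4°, simple-harmonic, h = 16): β = 126 − 89 = 37°, B = 147.4°; Δs = 16/2·(1 − cos(π·0.2510)) = 2.3613; s = 29.0000 + 2.3613 = 31.3613

θ=102.7°: 29.3386
θ=126°: 31.3613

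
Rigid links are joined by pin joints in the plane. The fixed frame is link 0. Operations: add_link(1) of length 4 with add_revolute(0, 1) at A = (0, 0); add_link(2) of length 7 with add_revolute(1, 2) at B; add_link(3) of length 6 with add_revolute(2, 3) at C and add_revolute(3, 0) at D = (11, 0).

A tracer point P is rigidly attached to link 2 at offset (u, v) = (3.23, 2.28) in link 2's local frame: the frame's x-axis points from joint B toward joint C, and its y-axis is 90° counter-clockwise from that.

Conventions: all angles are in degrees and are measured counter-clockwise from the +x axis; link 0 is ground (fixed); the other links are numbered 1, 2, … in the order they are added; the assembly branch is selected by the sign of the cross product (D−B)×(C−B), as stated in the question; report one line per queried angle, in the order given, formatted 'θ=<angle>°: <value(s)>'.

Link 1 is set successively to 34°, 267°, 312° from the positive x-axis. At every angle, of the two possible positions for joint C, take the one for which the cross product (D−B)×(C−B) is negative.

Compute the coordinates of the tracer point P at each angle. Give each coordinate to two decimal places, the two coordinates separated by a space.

A=(0,0), D=(11.00,0)
θ=34°: B = A + 4.00·(cos34°, sin34°) = (3.3162, 2.2368)
θ=34°: |BD| = 8.0028
θ=34°: circle(B,7.00) ∩ circle(D,6.00): a=4.8136, h=5.0822
θ=34°:   candidates: C₊=(9.3584,5.7711) cross=40.672; C₋=(6.5174,-3.9883) cross=-40.672
θ=34°:   branch - wants cross < 0 → take C=(6.5174,-3.9883) (cross=-40.672)
θ=34°: ex = (C−B)/|BC| = (0.4573,-0.8893); ey = (0.8893,0.4573)
θ=34°: P = B + 3.23·ex + 2.28·ey = (6.8209,0.4070)
θ=267°: B = A + 4.00·(cos267°, sin267°) = (-0.2093, -3.9945)
θ=267°: |BD| = 11.8998
θ=267°: circle(B,7.00) ∩ circle(D,6.00): a=6.4961, h=2.6077
θ=267°:   candidates: C₊=(5.0345,0.6425) cross=31.031; C₋=(6.7852,-4.2703) cross=-31.031
θ=267°:   branch - wants cross < 0 → take C=(6.7852,-4.2703) (cross=-31.031)
θ=267°: ex = (C−B)/|BC| = (0.9992,-0.0394); ey = (0.0394,0.9992)
θ=267°: P = B + 3.23·ex + 2.28·ey = (3.1080,-1.8436)
θ=312°: B = A + 4.00·(cos312°, sin312°) = (2.6765, -2.9726)
θ=312°: |BD| = 8.8384
θ=312°: circle(B,7.00) ∩ circle(D,6.00): a=5.1546, h=4.7360
θ=312°:   candidates: C₊=(5.9380,3.2212) cross=41.859; C₋=(9.1237,-5.6991) cross=-41.859
θ=312°:   branch - wants cross < 0 → take C=(9.1237,-5.6991) (cross=-41.859)
θ=312°: ex = (C−B)/|BC| = (0.9210,-0.3895); ey = (0.3895,0.9210)
θ=312°: P = B + 3.23·ex + 2.28·ey = (6.5395,-2.1307)

θ=34°: 6.82 0.41
θ=267°: 3.11 -1.84
θ=312°: 6.54 -2.13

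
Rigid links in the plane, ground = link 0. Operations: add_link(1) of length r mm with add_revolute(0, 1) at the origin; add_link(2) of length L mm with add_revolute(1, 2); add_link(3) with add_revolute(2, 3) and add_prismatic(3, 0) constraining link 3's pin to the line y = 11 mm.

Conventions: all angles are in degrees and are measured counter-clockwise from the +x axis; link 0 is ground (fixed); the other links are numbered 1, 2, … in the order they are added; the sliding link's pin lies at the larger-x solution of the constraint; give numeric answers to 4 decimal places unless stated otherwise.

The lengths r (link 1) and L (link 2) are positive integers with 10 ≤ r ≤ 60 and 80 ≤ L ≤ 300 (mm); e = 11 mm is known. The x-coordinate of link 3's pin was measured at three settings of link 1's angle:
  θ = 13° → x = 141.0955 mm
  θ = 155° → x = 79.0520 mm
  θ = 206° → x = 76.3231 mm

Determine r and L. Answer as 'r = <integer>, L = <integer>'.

constraint per measurement: (x − r cos θ)² + (r sin θ − e)² = L²
subtracting the θ₁ and θ₂ equations cancels the r² and L² terms:
r = (x₁² − x₂²) / (2[(x₁cos θ₁ + e sin θ₁) − (x₂cos θ₂ + e sin θ₂)]) = 33.0000 → r = 33
L² = (x₁ − r cos θ₁)² + (r sin θ₁ − e)² = 11880.9964 → L = 109.0000 → L = 109
check at θ₃=206°: x = 76.3231 (printed 76.3231) ✓

r = 33, L = 109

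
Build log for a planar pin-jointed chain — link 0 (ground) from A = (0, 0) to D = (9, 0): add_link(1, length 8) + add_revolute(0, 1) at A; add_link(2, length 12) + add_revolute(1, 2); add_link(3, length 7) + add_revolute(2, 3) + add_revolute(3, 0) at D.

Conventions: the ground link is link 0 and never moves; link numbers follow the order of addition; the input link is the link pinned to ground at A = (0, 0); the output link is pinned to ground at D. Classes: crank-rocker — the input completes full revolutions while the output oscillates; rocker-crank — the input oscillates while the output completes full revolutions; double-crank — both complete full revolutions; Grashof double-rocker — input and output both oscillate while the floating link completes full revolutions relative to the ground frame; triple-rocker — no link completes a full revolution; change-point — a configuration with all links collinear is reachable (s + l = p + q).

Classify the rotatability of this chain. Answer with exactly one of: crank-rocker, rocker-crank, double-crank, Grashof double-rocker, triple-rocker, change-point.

lengths: ground=9, input=8, coupler=12, output=7
sorted: s=7 (shortest), l=12 (longest), p+q=17
s + l = 19 vs p + q = 17
s + l > p + q → non-Grashof → no link fully rotates → triple-rocker

triple-rocker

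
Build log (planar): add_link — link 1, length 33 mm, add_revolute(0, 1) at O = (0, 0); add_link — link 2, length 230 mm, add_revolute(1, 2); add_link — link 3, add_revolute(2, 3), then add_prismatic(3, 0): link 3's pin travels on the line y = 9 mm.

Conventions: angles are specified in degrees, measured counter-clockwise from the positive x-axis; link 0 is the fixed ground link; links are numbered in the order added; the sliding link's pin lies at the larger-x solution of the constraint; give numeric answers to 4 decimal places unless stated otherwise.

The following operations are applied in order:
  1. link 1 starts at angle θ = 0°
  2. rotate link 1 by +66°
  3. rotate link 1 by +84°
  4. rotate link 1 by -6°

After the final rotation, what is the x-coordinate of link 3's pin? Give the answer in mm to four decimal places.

geometry: r = 33 mm, L = 230 mm, e = 9 mm; θ starts at 0°
rotate link 1 by +66°: θ ← 0° +66° = 66°
rotate link 1 by +84°: θ ← 66° +84° = 150°
rotate link 1 by -6°: θ ← 150° -6° = 144°
crank pin P = (r cos θ, r sin θ) = (-26.697561, 19.396913)
h = r sin θ − e = 19.396913 − 9 = 10.396913
x = r cos θ + √(L² − h²) = -26.697561 + 229.764889 = 203.067328

203.0673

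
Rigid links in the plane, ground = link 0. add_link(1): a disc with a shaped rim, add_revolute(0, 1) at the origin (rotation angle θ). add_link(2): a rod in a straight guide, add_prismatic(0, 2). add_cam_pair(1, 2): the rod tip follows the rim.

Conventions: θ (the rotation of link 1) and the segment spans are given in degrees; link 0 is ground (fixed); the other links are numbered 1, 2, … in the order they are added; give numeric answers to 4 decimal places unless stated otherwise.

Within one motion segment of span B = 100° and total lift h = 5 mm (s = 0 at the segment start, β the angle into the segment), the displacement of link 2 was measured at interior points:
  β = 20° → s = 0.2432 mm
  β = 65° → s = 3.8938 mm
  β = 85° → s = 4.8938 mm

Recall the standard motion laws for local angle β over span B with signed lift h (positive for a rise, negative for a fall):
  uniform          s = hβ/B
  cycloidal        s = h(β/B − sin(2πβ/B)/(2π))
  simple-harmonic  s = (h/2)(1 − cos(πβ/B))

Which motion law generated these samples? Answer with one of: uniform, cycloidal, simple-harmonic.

candidates at β/B = r: uniform s = h·r (linear in β); cycloidal s = h·(r − sin(2πr)/(2π)); simple-harmonic s = (h/2)(1 − cos(πr))
β=20°: printed 0.2432 | uniform 1.0000, cycloidal 0.2432, simple-harmonic 0.4775
β=65°: printed 3.8938 | uniform 3.2500, cycloidal 3.8938, simple-harmonic 3.6350
β=85°: printed 4.8938 | uniform 4.2500, cycloidal 4.8938, simple-harmonic 4.7275
only one law matches every sample → cycloidal

cycloidal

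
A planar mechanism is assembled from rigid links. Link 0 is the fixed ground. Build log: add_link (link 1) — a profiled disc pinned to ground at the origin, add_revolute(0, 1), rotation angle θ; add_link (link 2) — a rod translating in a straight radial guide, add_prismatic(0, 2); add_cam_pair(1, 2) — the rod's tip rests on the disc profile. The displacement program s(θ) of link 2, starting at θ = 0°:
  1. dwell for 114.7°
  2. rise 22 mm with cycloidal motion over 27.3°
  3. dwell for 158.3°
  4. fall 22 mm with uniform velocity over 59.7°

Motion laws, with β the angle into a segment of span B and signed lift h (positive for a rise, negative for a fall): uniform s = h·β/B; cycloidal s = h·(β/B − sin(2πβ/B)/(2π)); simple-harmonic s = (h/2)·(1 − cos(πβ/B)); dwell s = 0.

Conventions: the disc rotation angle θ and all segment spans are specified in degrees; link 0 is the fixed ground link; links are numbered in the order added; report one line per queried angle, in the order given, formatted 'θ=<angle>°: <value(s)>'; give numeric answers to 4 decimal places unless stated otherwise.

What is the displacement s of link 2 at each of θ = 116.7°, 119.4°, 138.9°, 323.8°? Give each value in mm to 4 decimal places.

seg 1 [0°–114.7°] dwell: s stays 0.0000
seg 2 [114.7°–142°] cycloidal, h=22: θ=116.7° here. β=2, B=27.3. 22·(0.0733 − sin(2π·0.0733)/(2π)) = 0.0563 → s = 0.0563
seg 2 [114.7°–142°] cycloidal, h=22: θ=119.4° here. β=4.7, B=27.3. 22·(0.1722 − sin(2π·0.1722)/(2π)) = 0.6966 → s = 0.6966
seg 2 [114.7°–142°] cycloidal, h=22: θ=138.9° here. β=24.2, B=27.3. 22·(0.8864 − sin(2π·0.8864)/(2π)) = 21.7934 → s = 21.7934
seg 2 [114.7°–142°] cycloidal, h=22: full span → s += 22 → s = 22.0000
seg 3 [142°–300.3°] dwell: s stays 22.0000
seg 4 [300.3°–360°] uniform, h=-22: θ=323.8° here. β=23.5, B=59.7. -22·23.5/59.7 = -8.6600 → s = 13.3400

θ=116.7°: 0.0563
θ=119.4°: 0.6966
θ=138.9°: 21.7934
θ=323.8°: 13.3400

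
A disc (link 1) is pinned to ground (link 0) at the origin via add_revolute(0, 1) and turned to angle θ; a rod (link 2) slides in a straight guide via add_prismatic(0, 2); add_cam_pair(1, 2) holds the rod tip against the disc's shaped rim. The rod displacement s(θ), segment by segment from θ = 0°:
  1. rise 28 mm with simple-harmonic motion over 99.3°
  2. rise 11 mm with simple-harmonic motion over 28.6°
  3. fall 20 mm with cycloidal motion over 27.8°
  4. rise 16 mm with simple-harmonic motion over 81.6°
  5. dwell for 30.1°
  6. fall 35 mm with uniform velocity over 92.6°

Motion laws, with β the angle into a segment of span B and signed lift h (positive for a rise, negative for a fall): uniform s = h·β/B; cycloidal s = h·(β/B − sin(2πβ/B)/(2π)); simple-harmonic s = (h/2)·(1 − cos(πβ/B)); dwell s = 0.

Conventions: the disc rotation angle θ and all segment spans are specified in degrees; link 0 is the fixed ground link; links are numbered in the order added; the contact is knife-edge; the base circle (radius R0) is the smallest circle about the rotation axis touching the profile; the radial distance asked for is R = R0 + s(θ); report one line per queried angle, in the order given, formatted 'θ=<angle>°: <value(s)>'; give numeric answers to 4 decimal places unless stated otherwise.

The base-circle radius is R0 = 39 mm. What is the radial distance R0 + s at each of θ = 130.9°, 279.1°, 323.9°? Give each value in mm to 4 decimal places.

segment 1 (0° to 99.3°, simple-harmonic, h = 28) is passed completely: s = 0.0000 + (28) = 28.0000
segment 2 (99.3° to 127.9°, simple-harmonic, h = 11) is passed completely: s = 28.0000 + (11) = 39.0000
θ = 130.9° falls in segment 3 (127.9° to 155.7°, cycloidal, h = -20): β = 130.9 − 127.9 = 3°, B = 27.8°; Δs = -20·(0.1079 − sin(2π·0.1079)/(2π)) = -0.1616; s = 39.0000 − 0.1616 = 38.8384
segment 3 (127.9° to 155.7°, cycloidal, h = -20) is passed completely: s = 39.0000 + (-20) = 19.0000
segment 4 (155.7° to 237.3°, simple-harmonic, h = 16) is passed completely: s = 19.0000 + (16) = 35.0000
segment 5 (237.3° to 267.4°, dwell): s unchanged at 35.0000
θ = 279.1° falls in segment 6 (267.4° to 360°, uniform, h = -35): β = 279.1 − 267.4 = 11.7°, B = 92.6°; Δs = -35·11.7/92.6 = -4.4222; s = 35.0000 − 4.4222 = 30.5778
θ = 323.9° falls in segment 6 (267.4° to 360°, uniform, h = -35): β = 323.9 − 267.4 = 56.5°, B = 92.6°; Δs = -35·56.5/92.6 = -21.3553; s = 35.0000 − 21.3553 = 13.6447
θ=130.9°: R = R0 + s = 39 + 38.8384 = 77.8384
θ=279.1°: R = R0 + s = 39 + 30.5778 = 69.5778
θ=323.9°: R = R0 + s = 39 + 13.6447 = 52.6447

θ=130.9°: 77.8384
θ=279.1°: 69.5778
θ=323.9°: 52.6447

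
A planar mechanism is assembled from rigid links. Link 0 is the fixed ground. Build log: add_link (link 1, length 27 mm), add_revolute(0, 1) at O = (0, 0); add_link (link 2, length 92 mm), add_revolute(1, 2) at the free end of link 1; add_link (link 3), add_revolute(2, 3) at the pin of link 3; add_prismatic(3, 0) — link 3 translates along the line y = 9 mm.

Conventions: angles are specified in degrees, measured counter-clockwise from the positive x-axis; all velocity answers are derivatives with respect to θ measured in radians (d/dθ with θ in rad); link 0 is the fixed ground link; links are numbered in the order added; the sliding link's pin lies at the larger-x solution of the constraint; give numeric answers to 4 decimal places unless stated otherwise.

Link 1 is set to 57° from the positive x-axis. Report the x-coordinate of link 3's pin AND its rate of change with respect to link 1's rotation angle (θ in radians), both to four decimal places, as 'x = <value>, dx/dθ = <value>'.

geometry: r = 27 mm, L = 92 mm, e = 9 mm
crank pin P = (r cos θ, r sin θ) = (14.705254, 22.644105)
h = r sin θ − e = 22.644105 − 9 = 13.644105
x = r cos θ + √(L² − h²) = 14.705254 + 90.982627 = 105.687881
dx/dθ = −r sin θ − h·r cos θ/√(L² − h²) (θ in radians; h = 13.644105) = -24.849362

x = 105.6879, dx/dθ = -24.8494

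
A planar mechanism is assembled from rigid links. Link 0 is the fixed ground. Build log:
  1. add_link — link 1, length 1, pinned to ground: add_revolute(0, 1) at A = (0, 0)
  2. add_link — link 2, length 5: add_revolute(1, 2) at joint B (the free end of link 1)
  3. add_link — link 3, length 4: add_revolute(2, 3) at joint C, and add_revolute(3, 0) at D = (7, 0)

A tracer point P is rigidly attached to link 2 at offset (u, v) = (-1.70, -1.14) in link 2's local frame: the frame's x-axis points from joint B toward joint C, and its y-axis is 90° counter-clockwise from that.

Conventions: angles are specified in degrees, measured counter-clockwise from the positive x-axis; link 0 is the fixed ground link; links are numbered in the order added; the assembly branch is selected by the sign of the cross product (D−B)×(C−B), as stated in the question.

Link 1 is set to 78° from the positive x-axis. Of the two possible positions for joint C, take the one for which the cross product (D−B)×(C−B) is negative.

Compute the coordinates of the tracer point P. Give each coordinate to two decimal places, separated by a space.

A=(0,0), D=(7.00,0)
B = A + 1.00·(cos78°, sin78°) = (0.2079, 0.9781)
|BD| = 6.8622
circle(B,5.00) ∩ circle(D,4.00): a=4.0869, h=2.8806
  candidates: C₊=(4.6636,3.2467) cross=19.767; C₋=(3.8424,-2.4556) cross=-19.767
  branch - wants cross < 0 → take C=(3.8424,-2.4556) (cross=-19.767)
ex = (C−B)/|BC| = (0.7269,-0.6867); ey = (0.6867,0.7269)
P = B + -1.70·ex + -1.14·ey = (-1.8107,1.3169)

-1.81 1.32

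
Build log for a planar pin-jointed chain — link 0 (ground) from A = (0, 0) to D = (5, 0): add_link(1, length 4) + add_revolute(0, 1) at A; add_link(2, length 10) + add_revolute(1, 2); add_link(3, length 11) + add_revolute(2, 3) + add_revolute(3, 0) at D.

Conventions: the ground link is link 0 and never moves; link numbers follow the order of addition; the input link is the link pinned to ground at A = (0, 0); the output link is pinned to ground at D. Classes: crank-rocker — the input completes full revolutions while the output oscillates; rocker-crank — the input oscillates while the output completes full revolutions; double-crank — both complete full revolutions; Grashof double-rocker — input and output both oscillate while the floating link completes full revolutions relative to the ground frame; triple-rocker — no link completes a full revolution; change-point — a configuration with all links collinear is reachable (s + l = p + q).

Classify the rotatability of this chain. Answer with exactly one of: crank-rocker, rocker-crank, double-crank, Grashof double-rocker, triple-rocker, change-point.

lengths: ground=5, input=4, coupler=10, output=11
sorted: s=4 (shortest), l=11 (longest), p+q=15
s + l = 15 vs p + q = 15
s + l = p + q → change-point (collinear configuration reachable)

change-point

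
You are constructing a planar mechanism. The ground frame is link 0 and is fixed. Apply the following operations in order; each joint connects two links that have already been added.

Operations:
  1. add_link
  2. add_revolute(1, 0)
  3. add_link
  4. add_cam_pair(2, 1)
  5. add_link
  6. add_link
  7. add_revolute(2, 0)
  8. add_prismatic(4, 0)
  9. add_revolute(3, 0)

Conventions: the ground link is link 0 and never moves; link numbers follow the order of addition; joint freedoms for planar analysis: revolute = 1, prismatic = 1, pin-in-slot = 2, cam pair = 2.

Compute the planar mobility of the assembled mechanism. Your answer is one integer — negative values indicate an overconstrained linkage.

ground; <1,0,0>
#1 <2,0,0>
R:1↔0 J1 <2,1,0>
#2 <3,1,0>
C:2↔1 J2 <3,1,1>
#3 <4,1,1>
#4 <5,1,1>
R:2↔0 J1 <5,2,1>
P:4↔0 J1 <5,3,1>
R:3↔0 J1 <5,4,1>
3×4 − 2×4 − 1×1 = 3

M = 3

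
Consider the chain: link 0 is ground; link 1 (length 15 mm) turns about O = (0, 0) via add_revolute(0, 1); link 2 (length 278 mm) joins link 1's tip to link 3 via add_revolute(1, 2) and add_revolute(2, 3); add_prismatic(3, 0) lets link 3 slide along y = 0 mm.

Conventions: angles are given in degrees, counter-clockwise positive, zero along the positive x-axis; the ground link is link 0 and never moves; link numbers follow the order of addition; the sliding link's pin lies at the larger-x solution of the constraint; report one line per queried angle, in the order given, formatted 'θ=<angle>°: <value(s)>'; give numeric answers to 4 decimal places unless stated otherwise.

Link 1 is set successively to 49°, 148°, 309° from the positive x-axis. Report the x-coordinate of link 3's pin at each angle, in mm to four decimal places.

geometry: r = 15 mm, L = 278 mm, e = 0 mm
θ=49°: crank pin P = (r cos θ, r sin θ) = (9.840885, 11.320644)
θ=49°: h = r sin θ − e = 11.320644 − 0 = 11.320644
θ=49°: x = r cos θ + √(L² − h²) = 9.840885 + 277.769406 = 287.610292
θ=148°: crank pin P = (r cos θ, r sin θ) = (-12.720721, 7.948789)
θ=148°: h = r sin θ − e = 7.948789 − 0 = 7.948789
θ=148°: x = r cos θ + √(L² − h²) = -12.720721 + 277.886338 = 265.165616
θ=309°: crank pin P = (r cos θ, r sin θ) = (9.439806, -11.657189)
θ=309°: h = r sin θ − e = -11.657189 − 0 = -11.657189
θ=309°: x = r cos θ + √(L² − h²) = 9.439806 + 277.755486 = 287.195292

θ=49°: 287.6103
θ=148°: 265.1656
θ=309°: 287.1953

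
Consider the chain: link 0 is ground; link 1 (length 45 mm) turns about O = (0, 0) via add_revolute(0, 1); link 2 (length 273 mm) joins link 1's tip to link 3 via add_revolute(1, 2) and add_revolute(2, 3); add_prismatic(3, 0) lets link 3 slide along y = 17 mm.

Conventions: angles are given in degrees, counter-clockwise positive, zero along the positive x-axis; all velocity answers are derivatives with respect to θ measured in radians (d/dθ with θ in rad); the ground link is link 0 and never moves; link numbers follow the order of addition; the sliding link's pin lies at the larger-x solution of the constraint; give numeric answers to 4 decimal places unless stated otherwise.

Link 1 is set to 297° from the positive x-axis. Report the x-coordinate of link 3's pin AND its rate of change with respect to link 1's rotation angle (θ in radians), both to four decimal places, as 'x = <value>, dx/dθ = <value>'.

geometry: r = 45 mm, L = 273 mm, e = 17 mm
crank pin P = (r cos θ, r sin θ) = (20.429572, -40.095294)
h = r sin θ − e = -40.095294 − 17 = -57.095294
x = r cos θ + √(L² − h²) = 20.429572 + 266.962783 = 287.392355
dx/dθ = −r sin θ − h·r cos θ/√(L² − h²) (θ in radians; h = -57.095294) = 44.464563

x = 287.3924, dx/dθ = 44.4646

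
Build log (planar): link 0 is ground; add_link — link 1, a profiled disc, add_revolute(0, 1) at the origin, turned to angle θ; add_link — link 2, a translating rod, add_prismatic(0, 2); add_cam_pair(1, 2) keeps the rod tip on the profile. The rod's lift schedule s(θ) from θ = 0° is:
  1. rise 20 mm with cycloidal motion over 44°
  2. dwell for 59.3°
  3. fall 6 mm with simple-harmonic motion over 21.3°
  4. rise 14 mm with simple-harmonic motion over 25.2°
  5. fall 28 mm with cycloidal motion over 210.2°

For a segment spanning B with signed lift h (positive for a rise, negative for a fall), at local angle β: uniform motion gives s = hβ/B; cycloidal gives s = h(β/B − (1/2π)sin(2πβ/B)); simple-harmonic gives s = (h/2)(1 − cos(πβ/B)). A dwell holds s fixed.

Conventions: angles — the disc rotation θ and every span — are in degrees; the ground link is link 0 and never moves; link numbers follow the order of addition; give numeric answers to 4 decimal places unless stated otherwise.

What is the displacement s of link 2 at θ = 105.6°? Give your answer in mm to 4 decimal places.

seg 1 [0°–44°] cycloidal, h=20: full span → s += 20 → s = 20.0000
seg 2 [44°–103.3°] dwell: s stays 20.0000
seg 3 [103.3°–124.6°] simple-harmonic, h=-6: θ=105.6° here. β=2.3, B=21.3. -6/2·(1 − cos(π·0.1080)) = -0.1710 → s = 19.8290

19.8290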